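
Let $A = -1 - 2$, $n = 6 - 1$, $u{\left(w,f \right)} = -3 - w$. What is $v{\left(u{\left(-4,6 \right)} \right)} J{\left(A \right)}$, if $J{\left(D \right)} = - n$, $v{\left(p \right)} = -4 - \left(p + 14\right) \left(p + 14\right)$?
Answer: $1145$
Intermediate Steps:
$n = 5$ ($n = 6 - 1 = 5$)
$A = -3$ ($A = -1 - 2 = -3$)
$v{\left(p \right)} = -4 - \left(14 + p\right)^{2}$ ($v{\left(p \right)} = -4 - \left(14 + p\right) \left(14 + p\right) = -4 - \left(14 + p\right)^{2}$)
$J{\left(D \right)} = -5$ ($J{\left(D \right)} = \left(-1\right) 5 = -5$)
$v{\left(u{\left(-4,6 \right)} \right)} J{\left(A \right)} = \left(-4 - \left(14 - -1\right)^{2}\right) \left(-5\right) = \left(-4 - \left(14 + \left(-3 + 4\right)\right)^{2}\right) \left(-5\right) = \left(-4 - \left(14 + 1\right)^{2}\right) \left(-5\right) = \left(-4 - 15^{2}\right) \left(-5\right) = \left(-4 - 225\right) \left(-5\right) = \left(-229\right) \left(-5\right) = 1145$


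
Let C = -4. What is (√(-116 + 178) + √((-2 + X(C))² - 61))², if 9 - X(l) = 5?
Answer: 5 + 2*I*√3534 ≈ 5.0 + 118.89*I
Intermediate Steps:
X(l) = 4 (X(l) = 9 - 1*5 = 9 - 5 = 4)
(√(-116 + 178) + √((-2 + X(C))² - 61))² = (√(-116 + 178) + √((-2 + 4)² - 61))² = (√62 + √(2² - 61))² = (√62 + √(4 - 61))² = (√62 + √(-57))² = (√62 + I*√57)²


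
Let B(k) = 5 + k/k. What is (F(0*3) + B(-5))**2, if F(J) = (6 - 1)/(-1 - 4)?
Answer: 25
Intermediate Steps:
B(k) = 6 (B(k) = 5 + 1 = 6)
F(J) = -1 (F(J) = 5/(-5) = 5*(-1/5) = -1)
(F(0*3) + B(-5))**2 = (-1 + 6)**2 = 5**2 = 25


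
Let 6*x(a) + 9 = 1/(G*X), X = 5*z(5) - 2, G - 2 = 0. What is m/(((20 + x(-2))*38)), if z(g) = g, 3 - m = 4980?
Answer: -686826/97033 ≈ -7.0783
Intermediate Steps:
m = -4977 (m = 3 - 1*4980 = 3 - 4980 = -4977)
G = 2 (G = 2 + 0 = 2)
X = 23 (X = 5*5 - 2 = 25 - 2 = 23)
x(a) = -413/276 (x(a) = -3/2 + (1/(2*23))/6 = -3/2 + ((½)*(1/23))/6 = -3/2 + (⅙)*(1/46) = -3/2 + 1/276 = -413/276)
m/(((20 + x(-2))*38)) = -4977*1/(38*(20 - 413/276)) = -4977/((5107/276)*38) = -4977/97033/138 = -4977*138/97033 = -686826/97033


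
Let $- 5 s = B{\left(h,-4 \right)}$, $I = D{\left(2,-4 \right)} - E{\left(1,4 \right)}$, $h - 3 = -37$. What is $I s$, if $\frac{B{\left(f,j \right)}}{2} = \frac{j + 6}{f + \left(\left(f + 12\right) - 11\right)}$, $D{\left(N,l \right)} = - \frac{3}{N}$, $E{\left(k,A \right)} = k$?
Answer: $- \frac{2}{67} \approx -0.029851$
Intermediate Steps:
$h = -34$ ($h = 3 - 37 = -34$)
$I = - \frac{5}{2}$ ($I = - \frac{3}{2} - 1 = - \frac{5}{2} \approx -2.5$)
$B{\left(f,j \right)} = \frac{2 \left(6 + j\right)}{1 + 2 f}$ ($B{\left(f,j \right)} = 2 \frac{j + 6}{f + \left(\left(f + 12\right) - 11\right)} = 2 \frac{6 + j}{f + \left(\left(12 + f\right) - 11\right)} = 2 \frac{6 + j}{f + \left(1 + f\right)} = 2 \frac{6 + j}{1 + 2 f} = \frac{2 \left(6 + j\right)}{1 + 2 f}$)
$s = \frac{4}{335}$ ($s = - \frac{2 \frac{1}{1 + 2 \left(-34\right)} \left(6 - 4\right)}{5} = - \frac{2 \frac{1}{1 - 68} \cdot 2}{5} = - \frac{2 \frac{1}{-67} \cdot 2}{5} = - \frac{2 \left(- \frac{1}{67}\right) 2}{5} = \left(- \frac{1}{5}\right) \left(- \frac{4}{67}\right) = \frac{4}{335} \approx 0.01194$)
$I s = \left(- \frac{5}{2}\right) \frac{4}{335} = - \frac{2}{67}$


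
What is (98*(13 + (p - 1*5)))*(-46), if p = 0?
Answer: -36064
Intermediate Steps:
(98*(13 + (p - 1*5)))*(-46) = (98*(13 + (0 - 1*5)))*(-46) = (98*(13 + (0 - 5)))*(-46) = (98*(13 - 5))*(-46) = (98*8)*(-46) = 784*(-46) = -36064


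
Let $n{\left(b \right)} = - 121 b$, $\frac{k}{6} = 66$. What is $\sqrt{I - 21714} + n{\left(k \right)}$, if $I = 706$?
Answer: $-47916 + 4 i \sqrt{1313} \approx -47916.0 + 144.94 i$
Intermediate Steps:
$k = 396$ ($k = 6 \cdot 66 = 396$)
$\sqrt{I - 21714} + n{\left(k \right)} = \sqrt{706 - 21714} - 47916 = \sqrt{-21008} - 47916 = 4 i \sqrt{1313} - 47916 = -47916 + 4 i \sqrt{1313}$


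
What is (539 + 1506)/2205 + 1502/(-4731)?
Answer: 424199/695457 ≈ 0.60996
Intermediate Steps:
(539 + 1506)/2205 + 1502/(-4731) = 2045*(1/2205) + 1502*(-1/4731) = 409/441 - 1502/4731 = 424199/695457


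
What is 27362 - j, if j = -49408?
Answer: 76770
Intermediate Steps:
27362 - j = 27362 - 1*(-49408) = 27362 + 49408 = 76770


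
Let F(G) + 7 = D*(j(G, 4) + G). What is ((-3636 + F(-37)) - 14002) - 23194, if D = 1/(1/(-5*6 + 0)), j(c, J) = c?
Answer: -38619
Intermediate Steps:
D = -30 (D = 1/(1/(-30 + 0)) = 1/(1/(-30)) = 1/(-1/30) = -30)
F(G) = -7 - 60*G (F(G) = -7 - 30*(G + G) = -7 - 60*G)
((-3636 + F(-37)) - 14002) - 23194 = ((-3636 + (-7 - 60*(-37))) - 14002) - 23194 = ((-3636 + (-7 + 2220)) - 14002) - 23194 = ((-3636 + 2213) - 14002) - 23194 = (-1423 - 14002) - 23194 = -15425 - 23194 = -38619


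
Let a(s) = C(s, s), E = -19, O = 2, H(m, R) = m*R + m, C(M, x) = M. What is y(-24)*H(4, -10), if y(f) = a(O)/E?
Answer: 72/19 ≈ 3.7895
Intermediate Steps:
H(m, R) = m + R*m (H(m, R) = R*m + m = m + R*m)
a(s) = s
y(f) = -2/19 (y(f) = 2/(-19) = 2*(-1/19) = -2/19)
y(-24)*H(4, -10) = -8*(1 - 10)/19 = -8*(-9)/19 = -2/19*(-36) = 72/19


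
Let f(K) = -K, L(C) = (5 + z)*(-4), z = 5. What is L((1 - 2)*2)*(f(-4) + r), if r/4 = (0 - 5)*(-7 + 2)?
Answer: -4160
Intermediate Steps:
L(C) = -40 (L(C) = (5 + 5)*(-4) = 10*(-4) = -40)
r = 100 (r = 4*((0 - 5)*(-7 + 2)) = 4*(-5*(-5)) = 4*25 = 100)
L((1 - 2)*2)*(f(-4) + r) = -40*(-1*(-4) + 100) = -40*(4 + 100) = -40*104 = -4160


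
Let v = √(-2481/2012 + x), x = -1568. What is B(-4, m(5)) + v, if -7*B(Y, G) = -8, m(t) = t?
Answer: 8/7 + I*√1588120391/1006 ≈ 1.1429 + 39.614*I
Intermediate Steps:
B(Y, G) = 8/7 (B(Y, G) = -⅐*(-8) = 8/7)
v = I*√1588120391/1006 (v = √(-2481/2012 - 1568) = √(-3157297/2012) = I*√1588120391/1006 ≈ 39.614*I)
B(-4, m(5)) + v = 8/7 + I*√1588120391/1006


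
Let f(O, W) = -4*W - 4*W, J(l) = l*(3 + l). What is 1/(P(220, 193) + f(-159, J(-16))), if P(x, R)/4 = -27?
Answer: -1/1772 ≈ -0.00056433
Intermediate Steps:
P(x, R) = -108 (P(x, R) = 4*(-27) = -108)
f(O, W) = -8*W
1/(P(220, 193) + f(-159, J(-16))) = 1/(-108 - (-128)*(3 - 16)) = 1/(-108 - (-128)*(-13)) = 1/(-108 - 8*208) = 1/(-108 - 1664) = 1/(-1772) = -1/1772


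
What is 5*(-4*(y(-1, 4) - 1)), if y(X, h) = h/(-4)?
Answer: 40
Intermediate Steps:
y(X, h) = -h/4 (y(X, h) = h*(-¼) = -h/4)
5*(-4*(y(-1, 4) - 1)) = 5*(-4*(-¼*4 - 1)) = 5*(-4*(-1 - 1)) = 5*(-4*(-2)) = 5*8 = 40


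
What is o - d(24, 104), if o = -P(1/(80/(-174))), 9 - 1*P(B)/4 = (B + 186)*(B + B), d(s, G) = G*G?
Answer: -2810111/200 ≈ -14051.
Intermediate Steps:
d(s, G) = G**2
P(B) = 36 - 8*B*(186 + B) (P(B) = 36 - 4*(B + 186)*(B + B) = 36 - 4*(186 + B)*2*B = 36 - 8*B*(186 + B))
o = -646911/200 (o = -(36 - 1488/(80/(-174)) - 8*(1/(80/(-174)))**2) = -(36 - 1488/(80*(-1/174)) - 8*(1/(80*(-1/174)))**2) = -(36 - 1488/(-40/87) - 8*(1/(-40/87))**2) = -(36 - 1488*(-87/40) - 8*(-87/40)**2) = -(36 + 16182/5 - 8*7569/1600) = -(36 + 16182/5 - 7569/200) = -1*646911/200 = -646911/200 ≈ -3234.6)
o - d(24, 104) = -646911/200 - 1*104**2 = -646911/200 - 1*10816 = -646911/200 - 10816 = -2810111/200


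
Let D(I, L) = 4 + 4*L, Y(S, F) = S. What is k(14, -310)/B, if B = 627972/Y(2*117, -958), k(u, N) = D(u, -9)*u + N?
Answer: -14781/52331 ≈ -0.28245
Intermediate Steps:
k(u, N) = N - 32*u (k(u, N) = (4 + 4*(-9))*u + N = (4 - 36)*u + N = -32*u + N = N - 32*u)
B = 104662/39 (B = 627972/((2*117)) = 627972/234 = 627972*(1/234) = 104662/39 ≈ 2683.6)
k(14, -310)/B = (-310 - 32*14)/(104662/39) = (-310 - 448)*(39/104662) = -758*39/104662 = -14781/52331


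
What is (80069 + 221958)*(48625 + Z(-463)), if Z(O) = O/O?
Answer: 14686364902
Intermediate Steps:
Z(O) = 1
(80069 + 221958)*(48625 + Z(-463)) = (80069 + 221958)*(48625 + 1) = 302027*48626 = 14686364902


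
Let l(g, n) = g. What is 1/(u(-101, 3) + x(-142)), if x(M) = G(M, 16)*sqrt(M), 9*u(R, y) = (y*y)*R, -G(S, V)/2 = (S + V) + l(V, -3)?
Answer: -101/6883001 - 220*I*sqrt(142)/6883001 ≈ -1.4674e-5 - 0.00038088*I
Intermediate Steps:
G(S, V) = -4*V - 2*S (G(S, V) = -2*((S + V) + V) = -2*(S + 2*V) = -4*V - 2*S)
u(R, y) = R*y**2/9 (u(R, y) = ((y*y)*R)/9 = (y**2*R)/9 = (R*y**2)/9 = R*y**2/9)
x(M) = sqrt(M)*(-64 - 2*M) (x(M) = (-4*16 - 2*M)*sqrt(M) = (-64 - 2*M)*sqrt(M) = sqrt(M)*(-64 - 2*M))
1/(u(-101, 3) + x(-142)) = 1/((1/9)*(-101)*3**2 + 2*sqrt(-142)*(-32 - 1*(-142))) = 1/((1/9)*(-101)*9 + 2*(I*sqrt(142))*(-32 + 142)) = 1/(-101 + 2*(I*sqrt(142))*110) = 1/(-101 + 220*I*sqrt(142))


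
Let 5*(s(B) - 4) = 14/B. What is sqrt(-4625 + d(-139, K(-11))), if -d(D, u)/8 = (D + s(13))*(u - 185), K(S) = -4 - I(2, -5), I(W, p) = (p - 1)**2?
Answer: I*sqrt(41783105)/13 ≈ 497.23*I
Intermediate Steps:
I(W, p) = (-1 + p)**2
K(S) = -40 (K(S) = -4 - (-1 - 5)**2 = -4 - 1*(-6)**2 = -4 - 1*36 = -4 - 36 = -40)
s(B) = 4 + 14/(5*B) (s(B) = 4 + (14/B)/5 = 4 + 14/(5*B))
d(D, u) = -8*(-185 + u)*(274/65 + D) (d(D, u) = -8*(D + (4 + (14/5)/13))*(u - 185) = -8*(D + (4 + (14/5)*(1/13)))*(-185 + u) = -8*(D + (4 + 14/65))*(-185 + u) = -8*(D + 274/65)*(-185 + u) = -8*(274/65 + D)*(-185 + u) = -8*(-185 + u)*(274/65 + D))
sqrt(-4625 + d(-139, K(-11))) = sqrt(-4625 + (81104/13 + 1480*(-139) - 2192/65*(-40) - 8*(-139)*(-40))) = sqrt(-4625 + (81104/13 - 205720 + 17536/13 - 44480)) = sqrt(-4625 - 3153960/13) = sqrt(-3214085/13) = I*sqrt(41783105)/13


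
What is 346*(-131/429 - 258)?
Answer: -38341298/429 ≈ -89374.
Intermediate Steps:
346*(-131/429 - 258) = 346*(-110813/429) = -38341298/429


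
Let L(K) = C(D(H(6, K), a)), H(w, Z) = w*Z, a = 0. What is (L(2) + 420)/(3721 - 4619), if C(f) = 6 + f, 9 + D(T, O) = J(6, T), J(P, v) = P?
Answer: -423/898 ≈ -0.47105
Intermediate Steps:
H(w, Z) = Z*w
D(T, O) = -3 (D(T, O) = -9 + 6 = -3)
L(K) = 3 (L(K) = 6 - 3 = 3)
(L(2) + 420)/(3721 - 4619) = (3 + 420)/(3721 - 4619) = 423/(-898) = 423*(-1/898) = -423/898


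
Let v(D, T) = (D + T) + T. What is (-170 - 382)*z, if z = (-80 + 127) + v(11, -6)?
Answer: -25392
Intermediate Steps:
v(D, T) = D + 2*T
z = 46 (z = (-80 + 127) + (11 + 2*(-6)) = 47 + (11 - 12) = 47 - 1 = 46)
(-170 - 382)*z = (-170 - 382)*46 = -552*46 = -25392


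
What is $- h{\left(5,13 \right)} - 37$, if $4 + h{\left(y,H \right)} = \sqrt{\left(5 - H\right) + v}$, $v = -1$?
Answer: $-33 - 3 i \approx -33.0 - 3.0 i$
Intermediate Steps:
$h{\left(y,H \right)} = -4 + \sqrt{4 - H}$ ($h{\left(y,H \right)} = -4 + \sqrt{\left(5 - H\right) - 1} = -4 + \sqrt{4 - H}$)
$- h{\left(5,13 \right)} - 37 = - (-4 + \sqrt{4 - 13}) - 37 = - (-4 + \sqrt{-9}) - 37 = - (-4 + 3 i) - 37 = \left(4 - 3 i\right) - 37 = -33 - 3 i$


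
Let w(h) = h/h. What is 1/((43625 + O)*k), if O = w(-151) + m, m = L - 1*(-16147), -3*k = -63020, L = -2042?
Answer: 3/3638207620 ≈ 8.2458e-10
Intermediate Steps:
k = 63020/3 (k = -⅓*(-63020) = 63020/3 ≈ 21007.)
m = 14105 (m = -2042 - 1*(-16147) = -2042 + 16147 = 14105)
w(h) = 1
O = 14106 (O = 1 + 14105 = 14106)
1/((43625 + O)*k) = 1/((43625 + 14106)*(63020/3)) = (3/63020)/57731 = (1/57731)*(3/63020) = 3/3638207620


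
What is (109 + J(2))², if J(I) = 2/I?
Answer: 12100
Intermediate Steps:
(109 + J(2))² = (109 + 2/2)² = (109 + 2*(½))² = (109 + 1)² = 110² = 12100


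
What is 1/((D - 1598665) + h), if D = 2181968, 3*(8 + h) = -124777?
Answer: 3/1625108 ≈ 1.8460e-6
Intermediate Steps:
h = -124801/3 (h = -8 + (⅓)*(-124777) = -8 - 124777/3 = -124801/3 ≈ -41600.)
1/((D - 1598665) + h) = 1/((2181968 - 1598665) - 124801/3) = 1/(583303 - 124801/3) = 1/(1625108/3) = 3/1625108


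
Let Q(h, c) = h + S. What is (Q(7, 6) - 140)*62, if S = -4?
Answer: -8494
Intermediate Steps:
Q(h, c) = -4 + h (Q(h, c) = h - 4 = -4 + h)
(Q(7, 6) - 140)*62 = ((-4 + 7) - 140)*62 = (3 - 140)*62 = -137*62 = -8494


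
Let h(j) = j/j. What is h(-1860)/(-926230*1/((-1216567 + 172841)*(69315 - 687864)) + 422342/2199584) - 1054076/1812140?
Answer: 142869390892285608408697/30881145572018069283395 ≈ 4.6264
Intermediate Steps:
h(j) = 1
h(-1860)/(-926230*1/((-1216567 + 172841)*(69315 - 687864)) + 422342/2199584) - 1054076/1812140 = 1/(-926230*1/((-1216567 + 172841)*(69315 - 687864)) + 422342/2199584) - 1054076/1812140 = 1/(-926230/((-1043726*(-618549))) + 422342*(1/2199584)) - 1054076*1/1812140 = 1/(-926230/645595673574 + 211171/1099792) - 263519/453035 = 1/(-926230*1/645595673574 + 211171/1099792) - 263519/453035 = 1/(-463115/322797836787 + 211171/1099792) - 263519/453035 = 1/(68165032661975497/355010478515648304) - 263519/453035 = 1*(355010478515648304/68165032661975497) - 263519/453035 = 355010478515648304/68165032661975497 - 263519/453035 = 142869390892285608408697/30881145572018069283395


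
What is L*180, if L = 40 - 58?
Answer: -3240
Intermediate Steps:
L = -18
L*180 = -18*180 = -3240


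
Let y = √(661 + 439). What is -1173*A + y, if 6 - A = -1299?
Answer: -1530765 + 10*√11 ≈ -1.5307e+6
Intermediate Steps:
A = 1305 (A = 6 - 1*(-1299) = 6 + 1299 = 1305)
y = 10*√11 (y = √1100 = 10*√11 ≈ 33.166)
-1173*A + y = -1173*1305 + 10*√11 = -1530765 + 10*√11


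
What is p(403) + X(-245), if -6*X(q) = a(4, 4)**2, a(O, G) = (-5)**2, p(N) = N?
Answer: 1793/6 ≈ 298.83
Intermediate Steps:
a(O, G) = 25
X(q) = -625/6 (X(q) = -1/6*25**2 = -1/6*625 = -625/6)
p(403) + X(-245) = 403 - 625/6 = 1793/6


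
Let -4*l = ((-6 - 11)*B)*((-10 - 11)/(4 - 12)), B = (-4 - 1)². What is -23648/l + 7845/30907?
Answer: -23318422927/275844975 ≈ -84.535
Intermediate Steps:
B = 25 (B = (-5)² = 25)
l = 8925/32 (l = -(-6 - 11)*25*(-10 - 11)/(4 - 12)/4 = -(-17*25)*(-21/(-8))/4 = -(-425)*(-21*(-⅛))/4 = -(-425)*21/(4*8) = -¼*(-8925/8) = 8925/32 ≈ 278.91)
-23648/l + 7845/30907 = -23648/8925/32 + 7845/30907 = -23648*32/8925 + 7845*(1/30907) = -756736/8925 + 7845/30907 = -23318422927/275844975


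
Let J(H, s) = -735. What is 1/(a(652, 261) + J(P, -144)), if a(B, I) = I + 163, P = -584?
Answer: -1/311 ≈ -0.0032154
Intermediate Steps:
a(B, I) = 163 + I
1/(a(652, 261) + J(P, -144)) = 1/((163 + 261) - 735) = 1/(424 - 735) = 1/(-311) = -1/311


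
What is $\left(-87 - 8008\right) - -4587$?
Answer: $-3508$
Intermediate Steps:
$\left(-87 - 8008\right) - -4587 = \left(-87 - 8008\right) + 4587 = -8095 + 4587 = -3508$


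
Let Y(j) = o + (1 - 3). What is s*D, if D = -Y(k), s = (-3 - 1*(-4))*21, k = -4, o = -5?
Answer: 147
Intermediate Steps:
Y(j) = -7 (Y(j) = -5 + (1 - 3) = -5 - 2 = -7)
s = 21 (s = (-3 + 4)*21 = 1*21 = 21)
D = 7 (D = -1*(-7) = 7)
s*D = 21*7 = 147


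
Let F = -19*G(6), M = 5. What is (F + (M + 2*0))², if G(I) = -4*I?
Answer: 212521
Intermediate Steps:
F = 456 (F = -(-76)*6 = -19*(-24) = 456)
(F + (M + 2*0))² = (456 + (5 + 2*0))² = (456 + (5 + 0))² = (456 + 5)² = 461² = 212521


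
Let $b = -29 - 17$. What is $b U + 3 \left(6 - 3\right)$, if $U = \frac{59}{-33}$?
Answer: $\frac{3011}{33} \approx 91.242$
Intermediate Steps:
$U = - \frac{59}{33}$ ($U = 59 \left(- \frac{1}{33}\right) = - \frac{59}{33} \approx -1.7879$)
$b = -46$
$b U + 3 \left(6 - 3\right) = \left(-46\right) \left(- \frac{59}{33}\right) + 3 \left(6 - 3\right) = \frac{2714}{33} + 3 \cdot 3 = \frac{2714}{33} + 9 = \frac{3011}{33}$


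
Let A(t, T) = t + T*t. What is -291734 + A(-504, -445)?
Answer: -67958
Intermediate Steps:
-291734 + A(-504, -445) = -291734 - 504*(1 - 445) = -291734 - 504*(-444) = -291734 + 223776 = -67958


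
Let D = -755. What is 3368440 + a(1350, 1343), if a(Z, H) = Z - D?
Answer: 3370545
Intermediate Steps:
a(Z, H) = 755 + Z (a(Z, H) = Z - 1*(-755) = Z + 755 = 755 + Z)
3368440 + a(1350, 1343) = 3368440 + (755 + 1350) = 3368440 + 2105 = 3370545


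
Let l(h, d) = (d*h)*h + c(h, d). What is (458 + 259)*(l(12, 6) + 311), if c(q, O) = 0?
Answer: 842475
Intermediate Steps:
l(h, d) = d*h² (l(h, d) = (d*h)*h + 0 = d*h² + 0 = d*h²)
(458 + 259)*(l(12, 6) + 311) = (458 + 259)*(6*12² + 311) = 717*(6*144 + 311) = 717*(864 + 311) = 717*1175 = 842475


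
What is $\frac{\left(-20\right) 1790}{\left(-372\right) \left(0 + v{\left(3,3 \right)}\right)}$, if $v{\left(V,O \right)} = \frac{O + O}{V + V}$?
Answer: $\frac{8950}{93} \approx 96.237$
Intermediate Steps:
$v{\left(V,O \right)} = \frac{O}{V}$ ($v{\left(V,O \right)} = \frac{2 O}{2 V} = 2 O \frac{1}{2 V} = \frac{O}{V}$)
$\frac{\left(-20\right) 1790}{\left(-372\right) \left(0 + v{\left(3,3 \right)}\right)} = \frac{\left(-20\right) 1790}{\left(-372\right) \left(0 + \frac{3}{3}\right)} = - \frac{35800}{\left(-372\right) \left(0 + 3 \cdot \frac{1}{3}\right)} = - \frac{35800}{\left(-372\right) \left(0 + 1\right)} = - \frac{35800}{\left(-372\right) 1} = - \frac{35800}{-372} = \left(-35800\right) \left(- \frac{1}{372}\right) = \frac{8950}{93}$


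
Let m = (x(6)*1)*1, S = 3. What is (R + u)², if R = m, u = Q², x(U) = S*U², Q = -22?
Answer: 350464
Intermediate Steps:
x(U) = 3*U²
m = 108 (m = ((3*6²)*1)*1 = ((3*36)*1)*1 = (108*1)*1 = 108*1 = 108)
u = 484 (u = (-22)² = 484)
R = 108
(R + u)² = (108 + 484)² = 592² = 350464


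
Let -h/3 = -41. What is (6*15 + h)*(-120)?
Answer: -25560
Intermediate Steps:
h = 123 (h = -3*(-41) = 123)
(6*15 + h)*(-120) = (6*15 + 123)*(-120) = (90 + 123)*(-120) = 213*(-120) = -25560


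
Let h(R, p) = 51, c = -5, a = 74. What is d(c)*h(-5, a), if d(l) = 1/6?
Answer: 17/2 ≈ 8.5000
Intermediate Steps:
d(l) = ⅙
d(c)*h(-5, a) = (⅙)*51 = 17/2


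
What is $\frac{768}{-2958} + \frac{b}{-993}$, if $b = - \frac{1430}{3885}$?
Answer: $- \frac{98618810}{380379573} \approx -0.25926$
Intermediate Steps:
$b = - \frac{286}{777}$ ($b = \left(-1430\right) \frac{1}{3885} = - \frac{286}{777} \approx -0.36808$)
$\frac{768}{-2958} + \frac{b}{-993} = \frac{768}{-2958} - \frac{286}{777 \left(-993\right)} = 768 \left(- \frac{1}{2958}\right) - - \frac{286}{771561} = - \frac{128}{493} + \frac{286}{771561} = - \frac{98618810}{380379573}$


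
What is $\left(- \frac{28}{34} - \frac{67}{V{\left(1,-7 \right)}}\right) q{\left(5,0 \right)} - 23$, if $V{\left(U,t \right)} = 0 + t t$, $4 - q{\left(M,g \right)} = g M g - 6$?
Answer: $- \frac{37409}{833} \approx -44.909$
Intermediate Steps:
$q{\left(M,g \right)} = 10 - M g^{2}$ ($q{\left(M,g \right)} = 4 - \left(g M g - 6\right) = 4 - \left(M g g - 6\right) = 4 - \left(M g^{2} - 6\right) = 4 - \left(-6 + M g^{2}\right) = 10 - M g^{2}$)
$V{\left(U,t \right)} = t^{2}$ ($V{\left(U,t \right)} = 0 + t^{2} = t^{2}$)
$\left(- \frac{28}{34} - \frac{67}{V{\left(1,-7 \right)}}\right) q{\left(5,0 \right)} - 23 = \left(- \frac{28}{34} - \frac{67}{\left(-7\right)^{2}}\right) \left(10 - 5 \cdot 0^{2}\right) - 23 = \left(\left(-28\right) \frac{1}{34} - \frac{67}{49}\right) \left(10 - 5 \cdot 0\right) - 23 = \left(- \frac{14}{17} - \frac{67}{49}\right) \left(10 + 0\right) - 23 = \left(- \frac{14}{17} - \frac{67}{49}\right) 10 - 23 = \left(- \frac{1825}{833}\right) 10 - 23 = - \frac{18250}{833} - 23 = - \frac{37409}{833}$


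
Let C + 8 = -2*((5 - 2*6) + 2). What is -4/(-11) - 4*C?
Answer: -84/11 ≈ -7.6364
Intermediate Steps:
C = 2 (C = -8 - 2*((5 - 2*6) + 2) = -8 - 2*((5 - 12) + 2) = -8 - 2*(-7 + 2) = -8 - 2*(-5) = -8 + 10 = 2)
-4/(-11) - 4*C = -4/(-11) - 4*2 = -4*(-1/11) - 8 = 4/11 - 8 = -84/11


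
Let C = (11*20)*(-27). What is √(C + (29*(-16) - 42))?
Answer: I*√6446 ≈ 80.287*I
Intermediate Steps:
C = -5940 (C = 220*(-27) = -5940)
√(C + (29*(-16) - 42)) = √(-5940 + (29*(-16) - 42)) = √(-5940 + (-464 - 42)) = √(-5940 - 506) = √(-6446) = I*√6446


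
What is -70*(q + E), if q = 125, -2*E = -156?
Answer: -14210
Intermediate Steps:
E = 78 (E = -½*(-156) = 78)
-70*(q + E) = -70*(125 + 78) = -70*203 = -14210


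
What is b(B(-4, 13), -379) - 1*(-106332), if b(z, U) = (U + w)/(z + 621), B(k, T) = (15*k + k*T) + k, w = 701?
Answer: 53697982/505 ≈ 1.0633e+5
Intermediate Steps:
B(k, T) = 16*k + T*k (B(k, T) = (15*k + T*k) + k = 16*k + T*k)
b(z, U) = (701 + U)/(621 + z) (b(z, U) = (U + 701)/(z + 621) = (701 + U)/(621 + z))
b(B(-4, 13), -379) - 1*(-106332) = (701 - 379)/(621 - 4*(16 + 13)) - 1*(-106332) = 322/(621 - 4*29) + 106332 = 322/(621 - 116) + 106332 = 322/505 + 106332 = 53697982/505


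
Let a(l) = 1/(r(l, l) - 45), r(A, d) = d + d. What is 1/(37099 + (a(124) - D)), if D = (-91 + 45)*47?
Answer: 203/7969984 ≈ 2.5471e-5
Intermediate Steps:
r(A, d) = 2*d
D = -2162 (D = -46*47 = -2162)
a(l) = 1/(-45 + 2*l) (a(l) = 1/(2*l - 45) = 1/(-45 + 2*l))
1/(37099 + (a(124) - D)) = 1/(37099 + (1/(-45 + 2*124) - 1*(-2162))) = 1/(37099 + (1/(-45 + 248) + 2162)) = 1/(37099 + (1/203 + 2162)) = 1/(37099 + 438887/203) = 1/(7969984/203) = 203/7969984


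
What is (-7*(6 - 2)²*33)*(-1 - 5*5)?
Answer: 96096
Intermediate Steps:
(-7*(6 - 2)²*33)*(-1 - 5*5) = (-7*4²*33)*(-1 - 25) = (-7*16*33)*(-26) = -112*33*(-26) = -3696*(-26) = 96096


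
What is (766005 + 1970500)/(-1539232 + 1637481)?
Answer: 2736505/98249 ≈ 27.853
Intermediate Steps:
(766005 + 1970500)/(-1539232 + 1637481) = 2736505/98249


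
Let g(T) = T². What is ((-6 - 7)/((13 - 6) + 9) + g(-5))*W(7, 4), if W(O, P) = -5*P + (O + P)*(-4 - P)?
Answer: -10449/4 ≈ -2612.3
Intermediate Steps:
W(O, P) = -5*P + (-4 - P)*(O + P)
((-6 - 7)/((13 - 6) + 9) + g(-5))*W(7, 4) = ((-6 - 7)/((13 - 6) + 9) + (-5)²)*(-1*4² - 9*4 - 4*7 - 1*7*4) = (-13/(7 + 9) + 25)*(-1*16 - 36 - 28 - 28) = (-13/16 + 25)*(-16 - 36 - 28 - 28) = (-13*1/16 + 25)*(-108) = (-13/16 + 25)*(-108) = (387/16)*(-108) = -10449/4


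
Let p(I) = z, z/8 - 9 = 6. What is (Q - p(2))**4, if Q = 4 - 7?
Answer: 228886641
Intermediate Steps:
z = 120 (z = 72 + 8*6 = 72 + 48 = 120)
p(I) = 120
Q = -3
(Q - p(2))**4 = (-3 - 1*120)**4 = (-3 - 120)**4 = (-123)**4 = 228886641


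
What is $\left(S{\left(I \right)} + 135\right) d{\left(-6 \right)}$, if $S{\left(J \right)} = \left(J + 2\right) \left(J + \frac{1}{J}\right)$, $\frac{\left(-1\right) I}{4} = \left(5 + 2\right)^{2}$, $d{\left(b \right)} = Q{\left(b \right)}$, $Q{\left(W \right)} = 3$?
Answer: $\frac{11219037}{98} \approx 1.1448 \cdot 10^{5}$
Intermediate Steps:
$d{\left(b \right)} = 3$
$I = -196$ ($I = - 4 \left(5 + 2\right)^{2} = - 4 \cdot 7^{2} = \left(-4\right) 49 = -196$)
$S{\left(J \right)} = \left(2 + J\right) \left(J + \frac{1}{J}\right)$
$\left(S{\left(I \right)} + 135\right) d{\left(-6 \right)} = \left(\left(1 + \left(-196\right)^{2} + 2 \left(-196\right) + \frac{2}{-196}\right) + 135\right) 3 = \left(\left(1 + 38416 - 392 + 2 \left(- \frac{1}{196}\right)\right) + 135\right) 3 = \left(\left(1 + 38416 - 392 - \frac{1}{98}\right) + 135\right) 3 = \left(\frac{3726449}{98} + 135\right) 3 = \frac{3739679}{98} \cdot 3 = \frac{11219037}{98}$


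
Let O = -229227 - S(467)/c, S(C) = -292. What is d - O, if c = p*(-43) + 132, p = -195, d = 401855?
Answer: 5374925102/8517 ≈ 6.3108e+5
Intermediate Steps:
c = 8517 (c = -195*(-43) + 132 = 8385 + 132 = 8517)
O = -1952326067/8517 (O = -229227 - (-292)/8517 = -229227 - 1*(-292/8517) = -229227 + 292/8517 = -1952326067/8517 ≈ -2.2923e+5)
d - O = 401855 - 1*(-1952326067/8517) = 401855 + 1952326067/8517 = 5374925102/8517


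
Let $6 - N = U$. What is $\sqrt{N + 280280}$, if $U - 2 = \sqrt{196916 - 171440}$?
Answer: $\sqrt{280284 - 2 \sqrt{6369}} \approx 529.27$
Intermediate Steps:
$U = 2 + 2 \sqrt{6369}$ ($U = 2 + \sqrt{196916 - 171440} = 2 + \sqrt{25476} = 2 + 2 \sqrt{6369} \approx 161.61$)
$N = 4 - 2 \sqrt{6369}$ ($N = 6 - \left(2 + 2 \sqrt{6369}\right) = 4 - 2 \sqrt{6369} \approx -155.61$)
$\sqrt{N + 280280} = \sqrt{\left(4 - 2 \sqrt{6369}\right) + 280280} = \sqrt{280284 - 2 \sqrt{6369}}$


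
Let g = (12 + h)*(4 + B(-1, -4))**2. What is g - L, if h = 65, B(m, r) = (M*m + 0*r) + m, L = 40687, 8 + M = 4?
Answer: -36914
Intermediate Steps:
M = -4 (M = -8 + 4 = -4)
B(m, r) = -3*m (B(m, r) = (-4*m + 0*r) + m = (-4*m + 0) + m = -4*m + m = -3*m)
g = 3773 (g = (12 + 65)*(4 - 3*(-1))**2 = 77*(4 + 3)**2 = 77*7**2 = 77*49 = 3773)
g - L = 3773 - 1*40687 = 3773 - 40687 = -36914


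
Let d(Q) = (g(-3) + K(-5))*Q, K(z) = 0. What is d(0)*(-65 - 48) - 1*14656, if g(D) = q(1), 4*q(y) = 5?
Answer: -14656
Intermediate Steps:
q(y) = 5/4 (q(y) = (¼)*5 = 5/4)
g(D) = 5/4
d(Q) = 5*Q/4 (d(Q) = (5/4 + 0)*Q = 5*Q/4)
d(0)*(-65 - 48) - 1*14656 = ((5/4)*0)*(-65 - 48) - 1*14656 = 0*(-113) - 14656 = 0 - 14656 = -14656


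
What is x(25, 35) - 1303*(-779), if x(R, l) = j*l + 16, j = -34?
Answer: 1013863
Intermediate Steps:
x(R, l) = 16 - 34*l (x(R, l) = -34*l + 16 = 16 - 34*l)
x(25, 35) - 1303*(-779) = (16 - 34*35) - 1303*(-779) = (16 - 1190) + 1015037 = -1174 + 1015037 = 1013863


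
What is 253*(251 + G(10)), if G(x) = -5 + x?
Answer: 64768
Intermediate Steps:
253*(251 + G(10)) = 253*(251 + (-5 + 10)) = 253*(251 + 5) = 253*256 = 64768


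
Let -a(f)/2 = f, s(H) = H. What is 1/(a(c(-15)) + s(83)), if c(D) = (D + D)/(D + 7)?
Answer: 2/151 ≈ 0.013245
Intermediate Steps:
c(D) = 2*D/(7 + D) (c(D) = (2*D)/(7 + D) = 2*D/(7 + D))
a(f) = -2*f
1/(a(c(-15)) + s(83)) = 1/(-4*(-15)/(7 - 15) + 83) = 1/(-4*(-15)/(-8) + 83) = 1/(-4*(-15)*(-1)/8 + 83) = 1/(-2*15/4 + 83) = 1/(-15/2 + 83) = 1/(151/2) = 2/151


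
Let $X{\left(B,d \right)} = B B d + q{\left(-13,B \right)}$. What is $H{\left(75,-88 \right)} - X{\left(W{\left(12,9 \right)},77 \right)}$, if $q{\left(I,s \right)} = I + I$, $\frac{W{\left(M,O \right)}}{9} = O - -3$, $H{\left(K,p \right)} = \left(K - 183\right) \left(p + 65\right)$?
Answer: $-895618$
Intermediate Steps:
$H{\left(K,p \right)} = \left(-183 + K\right) \left(65 + p\right)$
$W{\left(M,O \right)} = 27 + 9 O$ ($W{\left(M,O \right)} = 9 \left(O - -3\right) = 9 \left(O + 3\right) = 9 \left(3 + O\right) = 27 + 9 O$)
$q{\left(I,s \right)} = 2 I$
$X{\left(B,d \right)} = -26 + d B^{2}$ ($X{\left(B,d \right)} = B B d + 2 \left(-13\right) = B^{2} d - 26 = d B^{2} - 26 = -26 + d B^{2}$)
$H{\left(75,-88 \right)} - X{\left(W{\left(12,9 \right)},77 \right)} = \left(-11895 - -16104 + 65 \cdot 75 + 75 \left(-88\right)\right) - \left(-26 + 77 \left(27 + 9 \cdot 9\right)^{2}\right) = \left(-11895 + 16104 + 4875 - 6600\right) - \left(-26 + 77 \left(27 + 81\right)^{2}\right) = 2484 - \left(-26 + 77 \cdot 108^{2}\right) = 2484 - \left(-26 + 77 \cdot 11664\right) = 2484 - \left(-26 + 898128\right) = 2484 - 898102 = -895618$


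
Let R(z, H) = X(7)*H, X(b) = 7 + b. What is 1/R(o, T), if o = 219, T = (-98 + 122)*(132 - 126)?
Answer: 1/2016 ≈ 0.00049603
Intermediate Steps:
T = 144 (T = 24*6 = 144)
R(z, H) = 14*H (R(z, H) = (7 + 7)*H = 14*H)
1/R(o, T) = 1/(14*144) = 1/2016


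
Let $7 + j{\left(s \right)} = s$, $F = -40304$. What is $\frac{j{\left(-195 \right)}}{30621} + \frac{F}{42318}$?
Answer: $- \frac{207116170}{215969913} \approx -0.959$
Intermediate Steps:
$j{\left(s \right)} = -7 + s$
$\frac{j{\left(-195 \right)}}{30621} + \frac{F}{42318} = \frac{-7 - 195}{30621} - \frac{40304}{42318} = \left(-202\right) \frac{1}{30621} - \frac{20152}{21159} = - \frac{202}{30621} - \frac{20152}{21159} = - \frac{207116170}{215969913}$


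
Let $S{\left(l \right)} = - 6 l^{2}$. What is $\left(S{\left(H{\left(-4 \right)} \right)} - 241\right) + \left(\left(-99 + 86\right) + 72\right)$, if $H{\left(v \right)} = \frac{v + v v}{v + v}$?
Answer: $- \frac{391}{2} \approx -195.5$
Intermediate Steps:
$H{\left(v \right)} = \frac{v + v^{2}}{2 v}$
$\left(S{\left(H{\left(-4 \right)} \right)} - 241\right) + \left(\left(-99 + 86\right) + 72\right) = \left(- 6 \left(\frac{1}{2} + \frac{1}{2} \left(-4\right)\right)^{2} - 241\right) + \left(\left(-99 + 86\right) + 72\right) = \left(- 6 \left(\frac{1}{2} - 2\right)^{2} - 241\right) + \left(-13 + 72\right) = \left(- 6 \left(- \frac{3}{2}\right)^{2} - 241\right) + 59 = \left(\left(-6\right) \frac{9}{4} - 241\right) + 59 = \left(- \frac{27}{2} - 241\right) + 59 = - \frac{509}{2} + 59 = - \frac{391}{2}$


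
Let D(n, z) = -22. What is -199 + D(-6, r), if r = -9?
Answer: -221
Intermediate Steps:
-199 + D(-6, r) = -199 - 22 = -221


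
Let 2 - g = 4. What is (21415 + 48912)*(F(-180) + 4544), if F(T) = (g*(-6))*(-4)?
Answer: 316190192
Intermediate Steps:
g = -2 (g = 2 - 1*4 = 2 - 4 = -2)
F(T) = -48 (F(T) = -2*(-6)*(-4) = 12*(-4) = -48)
(21415 + 48912)*(F(-180) + 4544) = (21415 + 48912)*(-48 + 4544) = 70327*4496 = 316190192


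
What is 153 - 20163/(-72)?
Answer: 10393/24 ≈ 433.04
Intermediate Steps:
153 - 20163/(-72) = 153 - 20163*(-1)/72 = 153 - 143*(-47/24) = 153 + 6721/24 = 10393/24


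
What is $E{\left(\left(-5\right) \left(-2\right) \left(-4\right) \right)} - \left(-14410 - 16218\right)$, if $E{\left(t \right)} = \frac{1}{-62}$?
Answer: $\frac{1898935}{62} \approx 30628.0$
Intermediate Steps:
$E{\left(t \right)} = - \frac{1}{62}$
$E{\left(\left(-5\right) \left(-2\right) \left(-4\right) \right)} - \left(-14410 - 16218\right) = - \frac{1}{62} - \left(-14410 - 16218\right) = - \frac{1}{62} - -30628 = - \frac{1}{62} + 30628 = \frac{1898935}{62}$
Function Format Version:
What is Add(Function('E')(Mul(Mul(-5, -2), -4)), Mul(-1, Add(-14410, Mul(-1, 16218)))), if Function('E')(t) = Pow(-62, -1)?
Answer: Rational(1898935, 62) ≈ 30628.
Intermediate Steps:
Function('E')(t) = Rational(-1, 62)
Add(Function('E')(Mul(Mul(-5, -2), -4)), Mul(-1, Add(-14410, Mul(-1, 16218)))) = Add(Rational(-1, 62), Mul(-1, Add(-14410, Mul(-1, 16218)))) = Add(Rational(-1, 62), Mul(-1, Add(-14410, -16218))) = Add(Rational(-1, 62), Mul(-1, -30628)) = Add(Rational(-1, 62), 30628) = Rational(1898935, 62)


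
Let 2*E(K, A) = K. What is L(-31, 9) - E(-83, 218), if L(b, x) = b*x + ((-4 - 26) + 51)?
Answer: -433/2 ≈ -216.50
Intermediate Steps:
L(b, x) = 21 + b*x (L(b, x) = b*x + (-30 + 51) = b*x + 21 = 21 + b*x)
E(K, A) = K/2
L(-31, 9) - E(-83, 218) = (21 - 31*9) - (-83)/2 = (21 - 279) - 1*(-83/2) = -258 + 83/2 = -433/2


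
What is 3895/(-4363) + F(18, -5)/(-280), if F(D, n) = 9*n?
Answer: -178853/244328 ≈ -0.73202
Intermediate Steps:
3895/(-4363) + F(18, -5)/(-280) = 3895/(-4363) + (9*(-5))/(-280) = 3895*(-1/4363) - 45*(-1/280) = -3895/4363 + 9/56 = -178853/244328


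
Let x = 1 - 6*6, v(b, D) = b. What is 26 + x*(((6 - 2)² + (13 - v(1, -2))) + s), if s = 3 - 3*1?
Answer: -954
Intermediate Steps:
s = 0 (s = 3 - 3 = 0)
x = -35 (x = 1 - 36 = -35)
26 + x*(((6 - 2)² + (13 - v(1, -2))) + s) = 26 - 35*(((6 - 2)² + (13 - 1*1)) + 0) = 26 - 35*((4² + (13 - 1)) + 0) = 26 - 35*((16 + 12) + 0) = 26 - 35*(28 + 0) = 26 - 35*28 = 26 - 980 = -954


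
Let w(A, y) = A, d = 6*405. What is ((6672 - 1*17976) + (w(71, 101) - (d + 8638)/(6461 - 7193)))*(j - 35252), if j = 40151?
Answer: -3352339976/61 ≈ -5.4956e+7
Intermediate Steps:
d = 2430
((6672 - 1*17976) + (w(71, 101) - (d + 8638)/(6461 - 7193)))*(j - 35252) = ((6672 - 1*17976) + (71 - (2430 + 8638)/(6461 - 7193)))*(40151 - 35252) = ((6672 - 17976) + (71 - 11068/(-732)))*4899 = (-11304 + (71 - 11068*(-1)/732))*4899 = (-11304 + (71 - 1*(-2767/183)))*4899 = (-11304 + (71 + 2767/183))*4899 = (-11304 + 15760/183)*4899 = -2052872/183*4899 = -3352339976/61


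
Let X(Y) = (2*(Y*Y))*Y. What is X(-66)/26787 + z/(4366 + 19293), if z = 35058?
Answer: -4221545694/211251211 ≈ -19.984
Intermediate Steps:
X(Y) = 2*Y**3 (X(Y) = (2*Y**2)*Y = 2*Y**3)
X(-66)/26787 + z/(4366 + 19293) = (2*(-66)**3)/26787 + 35058/(4366 + 19293) = (2*(-287496))*(1/26787) + 35058/23659 = -574992*1/26787 + 35058*(1/23659) = -191664/8929 + 35058/23659 = -4221545694/211251211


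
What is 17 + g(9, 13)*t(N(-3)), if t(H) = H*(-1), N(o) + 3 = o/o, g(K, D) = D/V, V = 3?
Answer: 77/3 ≈ 25.667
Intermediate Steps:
g(K, D) = D/3
N(o) = -2 (N(o) = -3 + o/o = -3 + 1 = -2)
t(H) = -H
17 + g(9, 13)*t(N(-3)) = 17 + ((⅓)*13)*(-1*(-2)) = 17 + (13/3)*2 = 17 + 26/3 = 77/3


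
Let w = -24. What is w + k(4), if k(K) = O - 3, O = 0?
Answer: -27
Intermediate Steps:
k(K) = -3 (k(K) = 0 - 3 = -3)
w + k(4) = -24 - 3 = -27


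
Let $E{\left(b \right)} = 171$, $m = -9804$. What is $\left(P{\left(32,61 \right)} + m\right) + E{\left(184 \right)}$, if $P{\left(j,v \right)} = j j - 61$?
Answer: $-8670$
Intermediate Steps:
$P{\left(j,v \right)} = -61 + j^{2}$ ($P{\left(j,v \right)} = j^{2} - 61 = -61 + j^{2}$)
$\left(P{\left(32,61 \right)} + m\right) + E{\left(184 \right)} = \left(\left(-61 + 32^{2}\right) - 9804\right) + 171 = \left(\left(-61 + 1024\right) - 9804\right) + 171 = \left(963 - 9804\right) + 171 = -8841 + 171 = -8670$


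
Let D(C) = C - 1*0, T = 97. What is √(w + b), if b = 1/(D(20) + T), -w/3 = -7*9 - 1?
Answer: √292045/39 ≈ 13.857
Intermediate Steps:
D(C) = C (D(C) = C + 0 = C)
w = 192 (w = -3*(-7*9 - 1) = -3*(-63 - 1) = -3*(-64) = 192)
b = 1/117 (b = 1/(20 + 97) = 1/117 ≈ 0.0085470)
√(w + b) = √(192 + 1/117) = √(22465/117) = √292045/39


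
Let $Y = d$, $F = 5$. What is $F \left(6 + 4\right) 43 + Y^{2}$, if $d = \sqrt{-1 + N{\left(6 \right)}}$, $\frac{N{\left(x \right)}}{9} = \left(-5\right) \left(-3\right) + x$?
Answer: $2338$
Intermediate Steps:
$N{\left(x \right)} = 135 + 9 x$ ($N{\left(x \right)} = 9 \left(\left(-5\right) \left(-3\right) + x\right) = 9 \left(15 + x\right) = 135 + 9 x$)
$d = 2 \sqrt{47}$ ($d = \sqrt{-1 + \left(135 + 9 \cdot 6\right)} = \sqrt{-1 + \left(135 + 54\right)} = \sqrt{-1 + 189} = \sqrt{188} = 2 \sqrt{47} \approx 13.711$)
$Y = 2 \sqrt{47} \approx 13.711$
$F \left(6 + 4\right) 43 + Y^{2} = 5 \left(6 + 4\right) 43 + \left(2 \sqrt{47}\right)^{2} = 5 \cdot 10 \cdot 43 + 188 = 50 \cdot 43 + 188 = 2150 + 188 = 2338$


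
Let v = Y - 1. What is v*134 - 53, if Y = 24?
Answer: 3029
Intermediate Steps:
v = 23 (v = 24 - 1 = 23)
v*134 - 53 = 23*134 - 53 = 3082 - 53 = 3029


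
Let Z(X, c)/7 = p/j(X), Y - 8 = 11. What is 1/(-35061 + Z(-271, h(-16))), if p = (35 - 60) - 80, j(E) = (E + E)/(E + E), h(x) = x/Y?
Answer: -1/35796 ≈ -2.7936e-5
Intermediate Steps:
Y = 19 (Y = 8 + 11 = 19)
h(x) = x/19
j(E) = 1 (j(E) = (2*E)/((2*E)) = (2*E)*(1/(2*E)) = 1)
p = -105 (p = -25 - 80 = -105)
Z(X, c) = -735 (Z(X, c) = 7*(-105/1) = 7*(-105*1) = 7*(-105) = -735)
1/(-35061 + Z(-271, h(-16))) = 1/(-35061 - 735) = 1/(-35796) = -1/35796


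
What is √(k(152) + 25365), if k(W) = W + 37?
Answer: √25554 ≈ 159.86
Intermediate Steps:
k(W) = 37 + W
√(k(152) + 25365) = √((37 + 152) + 25365) = √(189 + 25365) = √25554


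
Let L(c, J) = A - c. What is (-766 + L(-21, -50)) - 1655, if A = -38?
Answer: -2438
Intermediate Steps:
L(c, J) = -38 - c
(-766 + L(-21, -50)) - 1655 = (-766 + (-38 - 1*(-21))) - 1655 = (-766 + (-38 + 21)) - 1655 = (-766 - 17) - 1655 = -783 - 1655 = -2438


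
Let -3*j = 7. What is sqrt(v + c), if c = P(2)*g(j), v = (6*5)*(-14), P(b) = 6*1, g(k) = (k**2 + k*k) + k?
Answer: I*sqrt(3318)/3 ≈ 19.201*I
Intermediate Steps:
j = -7/3 (j = -1/3*7 = -7/3 ≈ -2.3333)
g(k) = k + 2*k**2 (g(k) = (k**2 + k**2) + k = 2*k**2 + k = k + 2*k**2)
P(b) = 6
v = -420 (v = 30*(-14) = -420)
c = 154/3 (c = 6*(-7*(1 + 2*(-7/3))/3) = 6*(-7*(1 - 14/3)/3) = 6*(-7/3*(-11/3)) = 6*(77/9) = 154/3 ≈ 51.333)
sqrt(v + c) = sqrt(-420 + 154/3) = sqrt(-1106/3) = I*sqrt(3318)/3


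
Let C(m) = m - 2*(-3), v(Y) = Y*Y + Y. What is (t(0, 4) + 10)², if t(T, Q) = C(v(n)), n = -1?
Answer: 256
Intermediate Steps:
v(Y) = Y + Y² (v(Y) = Y² + Y = Y + Y²)
C(m) = 6 + m (C(m) = m + 6 = 6 + m)
t(T, Q) = 6 (t(T, Q) = 6 - (1 - 1) = 6 - 1*0 = 6 + 0 = 6)
(t(0, 4) + 10)² = (6 + 10)² = 16² = 256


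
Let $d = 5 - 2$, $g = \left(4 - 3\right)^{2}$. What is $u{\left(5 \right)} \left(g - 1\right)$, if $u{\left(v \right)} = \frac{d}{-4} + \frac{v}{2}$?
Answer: $0$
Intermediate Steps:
$g = 1$ ($g = 1^{2} = 1$)
$d = 3$
$u{\left(v \right)} = - \frac{3}{4} + \frac{v}{2}$ ($u{\left(v \right)} = \frac{3}{-4} + \frac{v}{2} = 3 \left(- \frac{1}{4}\right) + v \frac{1}{2} = - \frac{3}{4} + \frac{v}{2}$)
$u{\left(5 \right)} \left(g - 1\right) = \left(- \frac{3}{4} + \frac{1}{2} \cdot 5\right) \left(1 - 1\right) = \left(- \frac{3}{4} + \frac{5}{2}\right) 0 = \frac{7}{4} \cdot 0 = 0$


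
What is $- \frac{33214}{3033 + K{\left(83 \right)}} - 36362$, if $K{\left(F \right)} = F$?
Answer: $- \frac{56668603}{1558} \approx -36373.0$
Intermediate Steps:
$- \frac{33214}{3033 + K{\left(83 \right)}} - 36362 = - \frac{33214}{3033 + 83} - 36362 = - \frac{33214}{3116} - 36362 = \left(-33214\right) \frac{1}{3116} - 36362 = - \frac{16607}{1558} - 36362 = - \frac{56668603}{1558}$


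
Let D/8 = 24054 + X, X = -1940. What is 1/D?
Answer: 1/176912 ≈ 5.6525e-6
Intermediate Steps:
D = 176912 (D = 8*(24054 - 1940) = 8*22114 = 176912)
1/D = 1/176912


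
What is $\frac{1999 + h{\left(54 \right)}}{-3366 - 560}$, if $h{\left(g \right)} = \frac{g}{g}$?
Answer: $- \frac{1000}{1963} \approx -0.50942$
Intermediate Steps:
$h{\left(g \right)} = 1$
$\frac{1999 + h{\left(54 \right)}}{-3366 - 560} = \frac{1999 + 1}{-3366 - 560} = \frac{2000}{-3926} = 2000 \left(- \frac{1}{3926}\right) = - \frac{1000}{1963}$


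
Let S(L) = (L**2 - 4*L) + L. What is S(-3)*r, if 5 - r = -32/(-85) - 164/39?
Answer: 175602/1105 ≈ 158.92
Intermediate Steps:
S(L) = L**2 - 3*L
r = 29267/3315 (r = 5 - (-32/(-85) - 164/39) = 5 - (-32*(-1/85) - 164*1/39) = 5 - (32/85 - 164/39) = 5 - 1*(-12692/3315) = 5 + 12692/3315 = 29267/3315 ≈ 8.8287)
S(-3)*r = -3*(-3 - 3)*(29267/3315) = -3*(-6)*(29267/3315) = 18*(29267/3315) = 175602/1105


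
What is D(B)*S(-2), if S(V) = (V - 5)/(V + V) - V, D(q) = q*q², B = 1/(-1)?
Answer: -15/4 ≈ -3.7500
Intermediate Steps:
B = -1
D(q) = q³
S(V) = -V + (-5 + V)/(2*V) (S(V) = (-5 + V)/((2*V)) - V = (-5 + V)*(1/(2*V)) - V = (-5 + V)/(2*V) - V = -V + (-5 + V)/(2*V))
D(B)*S(-2) = (-1)³*(½ - 1*(-2) - 5/2/(-2)) = -(½ + 2 - 5/2*(-½)) = -(½ + 2 + 5/4) = -1*15/4 = -15/4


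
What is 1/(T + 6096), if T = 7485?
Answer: 1/13581 ≈ 7.3632e-5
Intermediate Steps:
1/(T + 6096) = 1/(7485 + 6096) = 1/13581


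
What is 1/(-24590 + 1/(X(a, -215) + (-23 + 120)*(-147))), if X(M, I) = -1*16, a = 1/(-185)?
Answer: -14275/351022251 ≈ -4.0667e-5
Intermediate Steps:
a = -1/185 ≈ -0.0054054
X(M, I) = -16
1/(-24590 + 1/(X(a, -215) + (-23 + 120)*(-147))) = 1/(-24590 + 1/(-16 + (-23 + 120)*(-147))) = 1/(-24590 + 1/(-16 + 97*(-147))) = 1/(-24590 + 1/(-16 - 14259)) = 1/(-24590 + 1/(-14275)) = 1/(-24590 - 1/14275) = 1/(-351022251/14275) = -14275/351022251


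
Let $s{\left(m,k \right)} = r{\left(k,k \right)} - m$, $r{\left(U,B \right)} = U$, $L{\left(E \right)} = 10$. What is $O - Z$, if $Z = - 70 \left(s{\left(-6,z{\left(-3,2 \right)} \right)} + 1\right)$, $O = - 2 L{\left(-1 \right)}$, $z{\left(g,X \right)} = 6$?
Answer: $890$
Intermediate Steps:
$O = -20$ ($O = \left(-2\right) 10 = -20$)
$s{\left(m,k \right)} = k - m$
$Z = -910$ ($Z = - 70 \left(\left(6 - -6\right) + 1\right) = - 70 \left(\left(6 + 6\right) + 1\right) = - 70 \left(12 + 1\right) = \left(-70\right) 13 = -910$)
$O - Z = -20 - -910 = -20 + 910 = 890$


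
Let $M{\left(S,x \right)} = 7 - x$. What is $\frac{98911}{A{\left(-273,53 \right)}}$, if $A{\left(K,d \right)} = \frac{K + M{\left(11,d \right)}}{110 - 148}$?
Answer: $\frac{3758618}{319} \approx 11783.0$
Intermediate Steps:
$A{\left(K,d \right)} = - \frac{7}{38} - \frac{K}{38} + \frac{d}{38}$ ($A{\left(K,d \right)} = \frac{K - \left(-7 + d\right)}{110 - 148} = \frac{7 + K - d}{-38} = \left(7 + K - d\right) \left(- \frac{1}{38}\right) = - \frac{7}{38} - \frac{K}{38} + \frac{d}{38}$)
$\frac{98911}{A{\left(-273,53 \right)}} = \frac{98911}{- \frac{7}{38} - - \frac{273}{38} + \frac{1}{38} \cdot 53} = \frac{98911}{- \frac{7}{38} + \frac{273}{38} + \frac{53}{38}} = \frac{98911}{\frac{319}{38}} = 98911 \cdot \frac{38}{319} = \frac{3758618}{319}$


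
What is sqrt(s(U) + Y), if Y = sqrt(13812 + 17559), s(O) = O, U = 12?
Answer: sqrt(12 + sqrt(31371)) ≈ 13.752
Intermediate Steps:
Y = sqrt(31371) ≈ 177.12
sqrt(s(U) + Y) = sqrt(12 + sqrt(31371))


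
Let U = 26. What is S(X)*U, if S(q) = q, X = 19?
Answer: 494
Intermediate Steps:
S(X)*U = 19*26 = 494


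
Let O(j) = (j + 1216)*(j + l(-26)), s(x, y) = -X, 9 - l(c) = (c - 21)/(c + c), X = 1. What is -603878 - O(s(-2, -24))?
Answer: -31849991/52 ≈ -6.1250e+5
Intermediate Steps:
l(c) = 9 - (-21 + c)/(2*c) (l(c) = 9 - (c - 21)/(c + c) = 9 - (-21 + c)/(2*c))
s(x, y) = -1 (s(x, y) = -1*1 = -1)
O(j) = (1216 + j)*(421/52 + j) (O(j) = (j + 1216)*(j + (½)*(21 + 17*(-26))/(-26)) = (1216 + j)*(j + (½)*(-1/26)*(21 - 442)) = (1216 + j)*(j + (½)*(-1/26)*(-421)) = (1216 + j)*(j + 421/52) = (1216 + j)*(421/52 + j))
-603878 - O(s(-2, -24)) = -603878 - (127984/13 + (-1)² + (63653/52)*(-1)) = -603878 - (127984/13 + 1 - 63653/52) = -603878 - 1*448335/52 = -603878 - 448335/52 = -31849991/52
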